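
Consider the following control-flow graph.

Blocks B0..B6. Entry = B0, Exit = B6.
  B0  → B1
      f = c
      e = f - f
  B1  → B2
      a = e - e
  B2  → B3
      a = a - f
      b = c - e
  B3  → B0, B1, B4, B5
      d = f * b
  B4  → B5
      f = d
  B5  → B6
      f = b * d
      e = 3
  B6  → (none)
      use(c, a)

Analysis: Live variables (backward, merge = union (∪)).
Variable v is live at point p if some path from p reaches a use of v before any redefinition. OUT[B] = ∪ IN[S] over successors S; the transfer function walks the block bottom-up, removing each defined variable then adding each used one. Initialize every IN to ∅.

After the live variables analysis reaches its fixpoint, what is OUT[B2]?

Fixpoint table:
  B0:  IN={c}  OUT={c, e, f}
  B1:  IN={c, e, f}  OUT={a, c, e, f}
  B2:  IN={a, c, e, f}  OUT={a, b, c, e, f}
  B3:  IN={a, b, c, e, f}  OUT={a, b, c, d, e, f}
  B4:  IN={a, b, c, d}  OUT={a, b, c, d}
  B5:  IN={a, b, c, d}  OUT={a, c}
  B6:  IN={a, c}  OUT={}

Merge at B2: OUT[B2] = IN[B3] = {a, b, c, e, f}

Answer: {a, b, c, e, f}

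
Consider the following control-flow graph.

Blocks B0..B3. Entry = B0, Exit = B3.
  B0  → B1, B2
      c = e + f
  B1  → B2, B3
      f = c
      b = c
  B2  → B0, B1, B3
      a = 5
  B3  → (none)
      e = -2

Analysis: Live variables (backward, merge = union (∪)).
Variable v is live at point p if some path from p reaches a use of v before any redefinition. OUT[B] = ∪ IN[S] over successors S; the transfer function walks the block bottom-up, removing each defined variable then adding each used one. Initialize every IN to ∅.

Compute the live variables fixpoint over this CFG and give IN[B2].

Answer: {c, e, f}

Working:
Per-block solution:
  B0:  IN={e, f}  OUT={c, e, f}
  B1:  IN={c, e}  OUT={c, e, f}
  B2:  IN={c, e, f}  OUT={c, e, f}
  B3:  IN={}  OUT={}

Merge at B2: OUT[B2] = IN[B0] ⊔ IN[B1] ⊔ IN[B3] = {c, e, f}
Applying B2's transfer function to that OUT value gives IN[B2] (row B2 above).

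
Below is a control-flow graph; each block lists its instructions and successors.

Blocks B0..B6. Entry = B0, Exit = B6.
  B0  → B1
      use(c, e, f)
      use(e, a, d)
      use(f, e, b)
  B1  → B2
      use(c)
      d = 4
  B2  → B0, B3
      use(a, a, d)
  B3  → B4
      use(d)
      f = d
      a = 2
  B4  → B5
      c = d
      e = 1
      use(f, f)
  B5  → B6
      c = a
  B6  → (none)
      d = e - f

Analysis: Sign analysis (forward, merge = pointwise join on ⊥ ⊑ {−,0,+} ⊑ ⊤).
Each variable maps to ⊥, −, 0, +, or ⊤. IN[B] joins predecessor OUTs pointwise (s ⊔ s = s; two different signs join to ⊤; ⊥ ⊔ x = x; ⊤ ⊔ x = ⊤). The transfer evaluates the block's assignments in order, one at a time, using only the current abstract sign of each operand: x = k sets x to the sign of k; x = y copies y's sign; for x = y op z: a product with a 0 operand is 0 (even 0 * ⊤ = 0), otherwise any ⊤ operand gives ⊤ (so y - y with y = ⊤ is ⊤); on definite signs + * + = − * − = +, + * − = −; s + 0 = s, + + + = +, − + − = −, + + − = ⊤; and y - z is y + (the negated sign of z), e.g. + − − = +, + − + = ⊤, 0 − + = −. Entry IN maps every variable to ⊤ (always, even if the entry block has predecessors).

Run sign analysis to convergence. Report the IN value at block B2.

Answer: {a: ⊤, b: ⊤, c: ⊤, d: +, e: ⊤, f: ⊤}

Derivation:
Per-block solution:
  B0: | IN=(all ⊤) | OUT=(all ⊤)
  B1: | IN=(all ⊤) | OUT={d:+; rest ⊤}
  B2: | IN={d:+; rest ⊤} | OUT={d:+; rest ⊤}
  B3: | IN={d:+; rest ⊤} | OUT={a:+, d:+, f:+; rest ⊤}
  B4: | IN={a:+, d:+, f:+; rest ⊤} | OUT={a:+, c:+, d:+, e:+, f:+; rest ⊤}
  B5: | IN={a:+, c:+, d:+, e:+, f:+; rest ⊤} | OUT={a:+, c:+, d:+, e:+, f:+; rest ⊤}
  B6: | IN={a:+, c:+, d:+, e:+, f:+; rest ⊤} | OUT={a:+, c:+, e:+, f:+; rest ⊤}

Merge at B2: IN[B2] = OUT[B1] = {a: ⊤, b: ⊤, c: ⊤, d: +, e: ⊤, f: ⊤}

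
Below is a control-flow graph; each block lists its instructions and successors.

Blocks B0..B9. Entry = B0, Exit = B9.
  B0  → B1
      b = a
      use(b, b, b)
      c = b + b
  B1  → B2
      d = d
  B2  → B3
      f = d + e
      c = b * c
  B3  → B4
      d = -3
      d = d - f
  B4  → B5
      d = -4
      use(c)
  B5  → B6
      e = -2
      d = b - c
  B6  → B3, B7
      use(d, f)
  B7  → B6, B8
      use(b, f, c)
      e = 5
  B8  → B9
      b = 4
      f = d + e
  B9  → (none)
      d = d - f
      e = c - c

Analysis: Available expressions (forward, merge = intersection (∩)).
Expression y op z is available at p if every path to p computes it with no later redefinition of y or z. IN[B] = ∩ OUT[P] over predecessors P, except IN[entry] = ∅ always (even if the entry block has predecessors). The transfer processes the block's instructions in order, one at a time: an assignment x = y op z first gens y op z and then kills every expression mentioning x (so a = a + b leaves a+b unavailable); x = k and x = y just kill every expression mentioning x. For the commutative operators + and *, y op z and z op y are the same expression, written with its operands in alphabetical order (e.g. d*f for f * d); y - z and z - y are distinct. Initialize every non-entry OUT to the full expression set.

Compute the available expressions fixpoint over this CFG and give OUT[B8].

Per-block solution:
  B0: | IN={} | OUT={b+b}
  B1: | IN={b+b} | OUT={b+b}
  B2: | IN={b+b} | OUT={b+b, d+e}
  B3: | IN={b+b} | OUT={b+b}
  B4: | IN={b+b} | OUT={b+b}
  B5: | IN={b+b} | OUT={b+b, b-c}
  B6: | IN={b+b, b-c} | OUT={b+b, b-c}
  B7: | IN={b+b, b-c} | OUT={b+b, b-c}
  B8: | IN={b+b, b-c} | OUT={d+e}
  B9: | IN={d+e} | OUT={c-c}

Merge at B8: IN[B8] = OUT[B7] = {b+b, b-c}
Applying B8's transfer function to that IN value gives OUT[B8] (row B8 above).

Answer: {d+e}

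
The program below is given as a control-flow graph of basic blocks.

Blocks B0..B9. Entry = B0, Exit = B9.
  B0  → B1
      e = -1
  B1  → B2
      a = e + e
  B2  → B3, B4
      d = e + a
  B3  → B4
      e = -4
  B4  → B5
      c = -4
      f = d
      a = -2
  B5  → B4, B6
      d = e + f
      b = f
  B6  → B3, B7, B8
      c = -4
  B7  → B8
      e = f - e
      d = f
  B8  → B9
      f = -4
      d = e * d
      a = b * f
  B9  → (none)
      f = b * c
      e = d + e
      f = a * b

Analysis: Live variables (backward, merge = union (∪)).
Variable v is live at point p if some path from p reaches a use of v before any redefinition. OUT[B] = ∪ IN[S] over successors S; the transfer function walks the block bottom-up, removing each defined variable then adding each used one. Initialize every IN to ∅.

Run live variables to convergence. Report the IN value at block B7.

Answer: {b, c, e, f}

Derivation:
Fixpoint table:
  B0: | IN={} | OUT={e}
  B1: | IN={e} | OUT={a, e}
  B2: | IN={a, e} | OUT={d, e}
  B3: | IN={d} | OUT={d, e}
  B4: | IN={d, e} | OUT={e, f}
  B5: | IN={e, f} | OUT={b, d, e, f}
  B6: | IN={b, d, e, f} | OUT={b, c, d, e, f}
  B7: | IN={b, c, e, f} | OUT={b, c, d, e}
  B8: | IN={b, c, d, e} | OUT={a, b, c, d, e}
  B9: | IN={a, b, c, d, e} | OUT={}

Merge at B7: OUT[B7] = IN[B8] = {b, c, d, e}
Applying B7's transfer function to that OUT value gives IN[B7] (row B7 above).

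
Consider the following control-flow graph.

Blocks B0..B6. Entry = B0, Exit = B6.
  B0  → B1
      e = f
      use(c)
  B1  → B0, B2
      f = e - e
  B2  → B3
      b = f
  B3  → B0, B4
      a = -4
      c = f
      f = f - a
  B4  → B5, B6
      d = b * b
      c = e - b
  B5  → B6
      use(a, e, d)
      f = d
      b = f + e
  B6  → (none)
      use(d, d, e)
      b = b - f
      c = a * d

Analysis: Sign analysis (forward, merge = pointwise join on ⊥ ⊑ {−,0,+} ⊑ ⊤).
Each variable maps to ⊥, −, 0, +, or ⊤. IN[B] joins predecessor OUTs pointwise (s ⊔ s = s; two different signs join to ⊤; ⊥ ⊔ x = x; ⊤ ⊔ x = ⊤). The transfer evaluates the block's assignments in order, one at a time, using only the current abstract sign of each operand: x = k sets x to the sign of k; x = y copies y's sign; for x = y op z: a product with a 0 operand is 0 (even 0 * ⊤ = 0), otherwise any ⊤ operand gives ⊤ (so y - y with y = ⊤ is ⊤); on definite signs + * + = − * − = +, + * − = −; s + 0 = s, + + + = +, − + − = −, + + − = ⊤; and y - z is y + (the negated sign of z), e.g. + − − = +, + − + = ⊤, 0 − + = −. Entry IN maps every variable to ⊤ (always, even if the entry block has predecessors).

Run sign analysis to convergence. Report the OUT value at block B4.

Answer: {a: -, b: ⊤, c: ⊤, d: ⊤, e: ⊤, f: ⊤}

Working:
Converged values:
  B0:   IN=(all ⊤)   OUT=(all ⊤)
  B1:   IN=(all ⊤)   OUT=(all ⊤)
  B2:   IN=(all ⊤)   OUT=(all ⊤)
  B3:   IN=(all ⊤)   OUT={a:-; rest ⊤}
  B4:   IN={a:-; rest ⊤}   OUT={a:-; rest ⊤}
  B5:   IN={a:-; rest ⊤}   OUT={a:-; rest ⊤}
  B6:   IN={a:-; rest ⊤}   OUT={a:-; rest ⊤}

Merge at B4: IN[B4] = OUT[B3] = {a: -, b: ⊤, c: ⊤, d: ⊤, e: ⊤, f: ⊤}
Applying B4's transfer function to that IN value gives OUT[B4] (row B4 above).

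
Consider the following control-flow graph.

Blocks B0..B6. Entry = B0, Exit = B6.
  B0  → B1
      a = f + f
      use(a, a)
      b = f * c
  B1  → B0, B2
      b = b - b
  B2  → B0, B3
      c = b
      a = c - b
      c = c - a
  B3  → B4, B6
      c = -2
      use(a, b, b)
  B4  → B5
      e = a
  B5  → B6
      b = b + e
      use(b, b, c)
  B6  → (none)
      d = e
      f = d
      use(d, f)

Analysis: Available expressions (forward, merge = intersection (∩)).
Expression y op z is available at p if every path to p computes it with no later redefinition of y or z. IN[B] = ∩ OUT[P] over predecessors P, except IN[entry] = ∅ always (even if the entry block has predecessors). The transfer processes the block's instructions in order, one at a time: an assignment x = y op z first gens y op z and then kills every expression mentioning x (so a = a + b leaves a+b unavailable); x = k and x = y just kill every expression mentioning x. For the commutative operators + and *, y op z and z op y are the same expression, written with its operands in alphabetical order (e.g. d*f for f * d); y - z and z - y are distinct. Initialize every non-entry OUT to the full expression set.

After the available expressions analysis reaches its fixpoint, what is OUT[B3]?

Answer: {f+f}

Trace:
Per-block solution:
  B0: | IN={} | OUT={c*f, f+f}
  B1: | IN={c*f, f+f} | OUT={c*f, f+f}
  B2: | IN={c*f, f+f} | OUT={f+f}
  B3: | IN={f+f} | OUT={f+f}
  B4: | IN={f+f} | OUT={f+f}
  B5: | IN={f+f} | OUT={f+f}
  B6: | IN={f+f} | OUT={}

Merge at B3: IN[B3] = OUT[B2] = {f+f}
Applying B3's transfer function to that IN value gives OUT[B3] (row B3 above).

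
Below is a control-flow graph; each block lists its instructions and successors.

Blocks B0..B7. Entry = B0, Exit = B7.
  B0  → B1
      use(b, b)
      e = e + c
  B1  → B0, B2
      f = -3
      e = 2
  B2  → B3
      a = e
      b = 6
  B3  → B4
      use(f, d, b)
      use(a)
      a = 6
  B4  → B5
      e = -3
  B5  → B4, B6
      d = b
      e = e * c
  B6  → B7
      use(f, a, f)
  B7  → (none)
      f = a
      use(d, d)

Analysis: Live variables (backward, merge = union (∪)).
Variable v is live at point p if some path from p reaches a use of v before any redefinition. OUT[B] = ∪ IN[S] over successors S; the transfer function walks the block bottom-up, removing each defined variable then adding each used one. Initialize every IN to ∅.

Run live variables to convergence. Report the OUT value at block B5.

Answer: {a, b, c, d, f}

Trace:
Converged values:
  B0: | IN={b, c, d, e} | OUT={b, c, d}
  B1: | IN={b, c, d} | OUT={b, c, d, e, f}
  B2: | IN={c, d, e, f} | OUT={a, b, c, d, f}
  B3: | IN={a, b, c, d, f} | OUT={a, b, c, f}
  B4: | IN={a, b, c, f} | OUT={a, b, c, e, f}
  B5: | IN={a, b, c, e, f} | OUT={a, b, c, d, f}
  B6: | IN={a, d, f} | OUT={a, d}
  B7: | IN={a, d} | OUT={}

Merge at B5: OUT[B5] = IN[B4] ⊔ IN[B6] = {a, b, c, d, f}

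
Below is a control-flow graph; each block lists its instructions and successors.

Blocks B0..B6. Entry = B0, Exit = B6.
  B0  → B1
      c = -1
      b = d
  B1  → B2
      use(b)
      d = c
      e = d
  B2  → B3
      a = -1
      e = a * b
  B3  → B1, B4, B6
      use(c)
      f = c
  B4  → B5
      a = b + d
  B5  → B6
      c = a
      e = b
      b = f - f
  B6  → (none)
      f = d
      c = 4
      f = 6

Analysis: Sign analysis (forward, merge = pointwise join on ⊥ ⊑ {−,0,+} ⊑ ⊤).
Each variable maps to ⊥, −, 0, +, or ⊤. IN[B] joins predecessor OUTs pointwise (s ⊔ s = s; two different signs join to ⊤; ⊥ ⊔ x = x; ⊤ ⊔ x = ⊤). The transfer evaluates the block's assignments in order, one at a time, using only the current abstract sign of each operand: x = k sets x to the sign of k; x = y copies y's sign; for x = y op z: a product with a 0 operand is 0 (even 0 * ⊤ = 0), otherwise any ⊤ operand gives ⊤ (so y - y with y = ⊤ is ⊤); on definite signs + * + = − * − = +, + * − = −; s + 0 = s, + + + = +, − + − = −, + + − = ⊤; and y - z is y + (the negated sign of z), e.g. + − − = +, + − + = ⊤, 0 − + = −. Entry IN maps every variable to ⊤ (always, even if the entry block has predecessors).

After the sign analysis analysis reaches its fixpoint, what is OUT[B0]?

Fixpoint table:
  B0:   IN=(all ⊤)   OUT={c:-; rest ⊤}
  B1:   IN={c:-; rest ⊤}   OUT={c:-, d:-, e:-; rest ⊤}
  B2:   IN={c:-, d:-, e:-; rest ⊤}   OUT={a:-, c:-, d:-; rest ⊤}
  B3:   IN={a:-, c:-, d:-; rest ⊤}   OUT={a:-, c:-, d:-, f:-; rest ⊤}
  B4:   IN={a:-, c:-, d:-, f:-; rest ⊤}   OUT={c:-, d:-, f:-; rest ⊤}
  B5:   IN={c:-, d:-, f:-; rest ⊤}   OUT={d:-, f:-; rest ⊤}
  B6:   IN={d:-, f:-; rest ⊤}   OUT={c:+, d:-, f:+; rest ⊤}

B0 is the boundary node: IN[B0] = {a: ⊤, b: ⊤, c: ⊤, d: ⊤, e: ⊤, f: ⊤}
Applying B0's transfer function to that IN value gives OUT[B0] (row B0 above).

Answer: {a: ⊤, b: ⊤, c: -, d: ⊤, e: ⊤, f: ⊤}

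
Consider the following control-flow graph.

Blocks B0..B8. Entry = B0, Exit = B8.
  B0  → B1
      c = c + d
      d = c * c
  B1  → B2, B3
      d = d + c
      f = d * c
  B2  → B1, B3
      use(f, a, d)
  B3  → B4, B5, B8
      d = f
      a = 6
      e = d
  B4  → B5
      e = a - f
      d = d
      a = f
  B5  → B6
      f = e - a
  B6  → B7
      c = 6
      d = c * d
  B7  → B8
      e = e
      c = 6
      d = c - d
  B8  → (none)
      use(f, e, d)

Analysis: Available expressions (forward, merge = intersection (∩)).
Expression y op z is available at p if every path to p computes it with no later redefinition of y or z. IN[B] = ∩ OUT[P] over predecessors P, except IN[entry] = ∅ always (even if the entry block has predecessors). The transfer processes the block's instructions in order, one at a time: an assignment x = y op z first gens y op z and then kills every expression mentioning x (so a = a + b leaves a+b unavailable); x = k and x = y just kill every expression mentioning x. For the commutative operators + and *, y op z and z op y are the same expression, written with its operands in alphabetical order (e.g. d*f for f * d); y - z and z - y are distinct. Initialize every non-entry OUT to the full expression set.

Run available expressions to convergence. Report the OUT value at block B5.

Fixpoint table:
  B0: | IN={} | OUT={c*c}
  B1: | IN={c*c} | OUT={c*c, c*d}
  B2: | IN={c*c, c*d} | OUT={c*c, c*d}
  B3: | IN={c*c, c*d} | OUT={c*c}
  B4: | IN={c*c} | OUT={c*c}
  B5: | IN={c*c} | OUT={c*c, e-a}
  B6: | IN={c*c, e-a} | OUT={e-a}
  B7: | IN={e-a} | OUT={}
  B8: | IN={} | OUT={}

Merge at B5: IN[B5] = OUT[B3] ∩ OUT[B4] = {c*c}
Applying B5's transfer function to that IN value gives OUT[B5] (row B5 above).

Answer: {c*c, e-a}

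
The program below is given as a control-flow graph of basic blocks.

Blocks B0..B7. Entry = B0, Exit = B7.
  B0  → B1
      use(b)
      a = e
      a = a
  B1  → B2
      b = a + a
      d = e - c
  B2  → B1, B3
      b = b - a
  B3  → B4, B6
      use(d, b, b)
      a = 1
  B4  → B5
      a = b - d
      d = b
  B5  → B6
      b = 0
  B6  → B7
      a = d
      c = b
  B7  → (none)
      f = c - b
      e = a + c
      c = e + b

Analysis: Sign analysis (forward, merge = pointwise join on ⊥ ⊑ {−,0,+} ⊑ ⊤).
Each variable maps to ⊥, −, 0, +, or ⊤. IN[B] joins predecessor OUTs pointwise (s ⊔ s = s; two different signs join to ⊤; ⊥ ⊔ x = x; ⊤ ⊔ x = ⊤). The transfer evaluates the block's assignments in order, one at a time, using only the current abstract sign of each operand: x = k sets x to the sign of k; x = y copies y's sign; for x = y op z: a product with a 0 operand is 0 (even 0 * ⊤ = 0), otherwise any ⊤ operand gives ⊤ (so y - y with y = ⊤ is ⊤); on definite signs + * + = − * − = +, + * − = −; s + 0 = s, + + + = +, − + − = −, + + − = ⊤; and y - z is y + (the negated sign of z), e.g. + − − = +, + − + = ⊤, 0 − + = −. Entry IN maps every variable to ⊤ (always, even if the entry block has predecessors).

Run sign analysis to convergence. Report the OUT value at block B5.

Answer: {a: ⊤, b: 0, c: ⊤, d: ⊤, e: ⊤, f: ⊤}

Derivation:
Fixpoint table:
  B0:   IN=(all ⊤)   OUT=(all ⊤)
  B1:   IN=(all ⊤)   OUT=(all ⊤)
  B2:   IN=(all ⊤)   OUT=(all ⊤)
  B3:   IN=(all ⊤)   OUT={a:+; rest ⊤}
  B4:   IN={a:+; rest ⊤}   OUT=(all ⊤)
  B5:   IN=(all ⊤)   OUT={b:0; rest ⊤}
  B6:   IN=(all ⊤)   OUT=(all ⊤)
  B7:   IN=(all ⊤)   OUT=(all ⊤)

Merge at B5: IN[B5] = OUT[B4] = {a: ⊤, b: ⊤, c: ⊤, d: ⊤, e: ⊤, f: ⊤}
Applying B5's transfer function to that IN value gives OUT[B5] (row B5 above).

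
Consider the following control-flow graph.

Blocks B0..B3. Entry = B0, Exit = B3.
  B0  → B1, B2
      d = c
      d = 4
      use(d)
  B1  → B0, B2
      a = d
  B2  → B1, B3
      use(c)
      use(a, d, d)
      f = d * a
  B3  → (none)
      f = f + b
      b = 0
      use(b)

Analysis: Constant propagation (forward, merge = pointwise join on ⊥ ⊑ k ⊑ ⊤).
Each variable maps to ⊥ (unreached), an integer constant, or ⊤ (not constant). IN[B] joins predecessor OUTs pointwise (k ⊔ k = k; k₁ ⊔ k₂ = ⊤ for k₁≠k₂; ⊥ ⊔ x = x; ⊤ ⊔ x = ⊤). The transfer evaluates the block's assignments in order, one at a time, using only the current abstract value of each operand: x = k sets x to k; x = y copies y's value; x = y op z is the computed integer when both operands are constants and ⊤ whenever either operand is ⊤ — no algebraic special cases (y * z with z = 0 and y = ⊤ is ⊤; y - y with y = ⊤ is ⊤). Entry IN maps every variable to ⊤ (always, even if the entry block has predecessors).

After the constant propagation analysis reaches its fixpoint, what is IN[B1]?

Answer: {a: ⊤, b: ⊤, c: ⊤, d: 4, e: ⊤, f: ⊤}

Derivation:
Converged values:
  B0:  IN=(all ⊤)  OUT={d:4; rest ⊤}
  B1:  IN={d:4; rest ⊤}  OUT={a:4, d:4; rest ⊤}
  B2:  IN={d:4; rest ⊤}  OUT={d:4; rest ⊤}
  B3:  IN={d:4; rest ⊤}  OUT={b:0, d:4; rest ⊤}

Merge at B1: IN[B1] = OUT[B0] ⊔ OUT[B2] = {a: ⊤, b: ⊤, c: ⊤, d: 4, e: ⊤, f: ⊤}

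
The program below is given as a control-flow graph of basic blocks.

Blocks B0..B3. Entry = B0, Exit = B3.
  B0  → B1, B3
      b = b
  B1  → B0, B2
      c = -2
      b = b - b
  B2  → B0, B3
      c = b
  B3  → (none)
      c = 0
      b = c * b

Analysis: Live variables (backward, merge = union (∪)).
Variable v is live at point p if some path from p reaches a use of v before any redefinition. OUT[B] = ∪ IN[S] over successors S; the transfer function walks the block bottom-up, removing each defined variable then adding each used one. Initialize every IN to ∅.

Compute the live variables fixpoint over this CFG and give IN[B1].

Per-block solution:
  B0: | IN={b} | OUT={b}
  B1: | IN={b} | OUT={b}
  B2: | IN={b} | OUT={b}
  B3: | IN={b} | OUT={}

Merge at B1: OUT[B1] = IN[B0] ⊔ IN[B2] = {b}
Applying B1's transfer function to that OUT value gives IN[B1] (row B1 above).

Answer: {b}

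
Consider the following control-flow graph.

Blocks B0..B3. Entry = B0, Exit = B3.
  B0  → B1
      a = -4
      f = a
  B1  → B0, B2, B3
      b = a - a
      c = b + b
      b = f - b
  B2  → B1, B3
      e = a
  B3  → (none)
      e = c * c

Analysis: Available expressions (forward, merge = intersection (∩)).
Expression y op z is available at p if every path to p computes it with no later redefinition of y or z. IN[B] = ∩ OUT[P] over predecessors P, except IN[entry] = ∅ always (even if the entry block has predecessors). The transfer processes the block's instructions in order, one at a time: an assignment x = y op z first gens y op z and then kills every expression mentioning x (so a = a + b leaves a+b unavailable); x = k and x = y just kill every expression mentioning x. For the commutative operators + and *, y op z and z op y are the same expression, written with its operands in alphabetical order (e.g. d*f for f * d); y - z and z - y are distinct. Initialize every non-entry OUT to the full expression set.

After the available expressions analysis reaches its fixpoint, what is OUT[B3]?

Answer: {a-a, c*c}

Trace:
Per-block solution:
  B0:  IN={}  OUT={}
  B1:  IN={}  OUT={a-a}
  B2:  IN={a-a}  OUT={a-a}
  B3:  IN={a-a}  OUT={a-a, c*c}

Merge at B3: IN[B3] = OUT[B1] ∩ OUT[B2] = {a-a}
Applying B3's transfer function to that IN value gives OUT[B3] (row B3 above).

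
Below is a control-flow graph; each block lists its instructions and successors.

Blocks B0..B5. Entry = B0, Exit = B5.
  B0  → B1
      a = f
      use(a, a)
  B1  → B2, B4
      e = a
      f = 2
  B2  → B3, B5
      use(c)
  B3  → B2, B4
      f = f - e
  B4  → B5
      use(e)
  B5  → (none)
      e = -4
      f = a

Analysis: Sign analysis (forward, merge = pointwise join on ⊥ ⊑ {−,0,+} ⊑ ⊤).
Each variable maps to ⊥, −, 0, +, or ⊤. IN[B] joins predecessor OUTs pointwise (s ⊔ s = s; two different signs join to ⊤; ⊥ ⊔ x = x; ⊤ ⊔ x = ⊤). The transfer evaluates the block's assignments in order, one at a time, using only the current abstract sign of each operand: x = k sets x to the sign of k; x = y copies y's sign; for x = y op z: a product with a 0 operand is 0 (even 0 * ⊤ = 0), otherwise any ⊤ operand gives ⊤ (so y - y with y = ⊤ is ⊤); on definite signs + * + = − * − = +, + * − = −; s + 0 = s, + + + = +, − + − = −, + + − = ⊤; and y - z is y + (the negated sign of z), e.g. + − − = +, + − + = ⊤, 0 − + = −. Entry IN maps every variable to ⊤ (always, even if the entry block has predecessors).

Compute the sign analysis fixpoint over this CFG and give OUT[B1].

Fixpoint table:
  B0:  IN=(all ⊤)  OUT=(all ⊤)
  B1:  IN=(all ⊤)  OUT={f:+; rest ⊤}
  B2:  IN=(all ⊤)  OUT=(all ⊤)
  B3:  IN=(all ⊤)  OUT=(all ⊤)
  B4:  IN=(all ⊤)  OUT=(all ⊤)
  B5:  IN=(all ⊤)  OUT={e:-; rest ⊤}

Merge at B1: IN[B1] = OUT[B0] = {a: ⊤, b: ⊤, c: ⊤, d: ⊤, e: ⊤, f: ⊤}
Applying B1's transfer function to that IN value gives OUT[B1] (row B1 above).

Answer: {a: ⊤, b: ⊤, c: ⊤, d: ⊤, e: ⊤, f: +}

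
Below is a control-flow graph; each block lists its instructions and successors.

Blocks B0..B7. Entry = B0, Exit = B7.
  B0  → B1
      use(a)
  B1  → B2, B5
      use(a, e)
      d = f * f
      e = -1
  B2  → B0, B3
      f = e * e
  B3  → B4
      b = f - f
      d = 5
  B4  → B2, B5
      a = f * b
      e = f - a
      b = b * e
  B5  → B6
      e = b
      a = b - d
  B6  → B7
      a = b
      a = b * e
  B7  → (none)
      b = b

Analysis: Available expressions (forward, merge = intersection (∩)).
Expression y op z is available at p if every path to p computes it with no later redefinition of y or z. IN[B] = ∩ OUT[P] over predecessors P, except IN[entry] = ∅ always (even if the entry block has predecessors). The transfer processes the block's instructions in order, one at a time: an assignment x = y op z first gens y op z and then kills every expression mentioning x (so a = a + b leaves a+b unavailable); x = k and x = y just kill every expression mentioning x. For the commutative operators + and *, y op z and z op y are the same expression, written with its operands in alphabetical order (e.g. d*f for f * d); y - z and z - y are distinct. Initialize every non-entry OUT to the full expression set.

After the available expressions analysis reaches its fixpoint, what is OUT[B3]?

Fixpoint table:
  B0: | IN={} | OUT={}
  B1: | IN={} | OUT={f*f}
  B2: | IN={} | OUT={e*e}
  B3: | IN={e*e} | OUT={e*e, f-f}
  B4: | IN={e*e, f-f} | OUT={f-a, f-f}
  B5: | IN={} | OUT={b-d}
  B6: | IN={b-d} | OUT={b*e, b-d}
  B7: | IN={b*e, b-d} | OUT={}

Merge at B3: IN[B3] = OUT[B2] = {e*e}
Applying B3's transfer function to that IN value gives OUT[B3] (row B3 above).

Answer: {e*e, f-f}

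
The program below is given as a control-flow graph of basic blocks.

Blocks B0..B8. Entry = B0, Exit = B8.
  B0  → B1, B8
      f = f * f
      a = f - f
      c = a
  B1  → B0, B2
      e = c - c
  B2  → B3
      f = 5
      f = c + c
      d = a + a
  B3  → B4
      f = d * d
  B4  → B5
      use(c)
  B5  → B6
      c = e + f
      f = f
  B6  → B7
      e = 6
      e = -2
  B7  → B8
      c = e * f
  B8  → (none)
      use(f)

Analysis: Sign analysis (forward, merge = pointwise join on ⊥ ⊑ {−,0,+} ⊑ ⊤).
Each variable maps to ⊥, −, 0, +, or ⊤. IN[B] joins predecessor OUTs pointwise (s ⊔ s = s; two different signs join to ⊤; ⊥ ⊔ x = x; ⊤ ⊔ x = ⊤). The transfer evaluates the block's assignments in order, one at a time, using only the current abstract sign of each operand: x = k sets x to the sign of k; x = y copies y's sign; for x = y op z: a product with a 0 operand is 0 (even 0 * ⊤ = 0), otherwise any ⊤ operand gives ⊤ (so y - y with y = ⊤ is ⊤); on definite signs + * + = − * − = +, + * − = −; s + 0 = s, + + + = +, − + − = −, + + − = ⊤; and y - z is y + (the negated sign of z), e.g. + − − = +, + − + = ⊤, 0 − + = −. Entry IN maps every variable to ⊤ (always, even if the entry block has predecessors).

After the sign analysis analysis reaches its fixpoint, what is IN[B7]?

Answer: {a: ⊤, b: ⊤, c: ⊤, d: ⊤, e: -, f: ⊤}

Trace:
Per-block solution:
  B0:   IN=(all ⊤)   OUT=(all ⊤)
  B1:   IN=(all ⊤)   OUT=(all ⊤)
  B2:   IN=(all ⊤)   OUT=(all ⊤)
  B3:   IN=(all ⊤)   OUT=(all ⊤)
  B4:   IN=(all ⊤)   OUT=(all ⊤)
  B5:   IN=(all ⊤)   OUT=(all ⊤)
  B6:   IN=(all ⊤)   OUT={e:-; rest ⊤}
  B7:   IN={e:-; rest ⊤}   OUT={e:-; rest ⊤}
  B8:   IN=(all ⊤)   OUT=(all ⊤)

Merge at B7: IN[B7] = OUT[B6] = {a: ⊤, b: ⊤, c: ⊤, d: ⊤, e: -, f: ⊤}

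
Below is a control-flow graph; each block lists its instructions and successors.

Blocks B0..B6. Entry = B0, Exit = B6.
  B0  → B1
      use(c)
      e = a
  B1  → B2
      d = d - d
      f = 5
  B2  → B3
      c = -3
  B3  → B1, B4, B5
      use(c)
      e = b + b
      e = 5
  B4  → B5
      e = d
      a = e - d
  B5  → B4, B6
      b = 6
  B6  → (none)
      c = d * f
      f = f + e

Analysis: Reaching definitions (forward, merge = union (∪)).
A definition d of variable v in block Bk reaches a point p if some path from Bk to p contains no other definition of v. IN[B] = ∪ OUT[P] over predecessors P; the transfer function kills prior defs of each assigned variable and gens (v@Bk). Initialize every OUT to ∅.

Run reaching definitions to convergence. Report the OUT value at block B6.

Answer: {a@B4, b@B5, c@B6, d@B1, e@B3, e@B4, f@B6}

Working:
Per-block solution:
  B0:   IN={}   OUT={e@B0}
  B1:   IN={c@B2, d@B1, e@B0, e@B3, f@B1}   OUT={c@B2, d@B1, e@B0, e@B3, f@B1}
  B2:   IN={c@B2, d@B1, e@B0, e@B3, f@B1}   OUT={c@B2, d@B1, e@B0, e@B3, f@B1}
  B3:   IN={c@B2, d@B1, e@B0, e@B3, f@B1}   OUT={c@B2, d@B1, e@B3, f@B1}
  B4:   IN={a@B4, b@B5, c@B2, d@B1, e@B3, e@B4, f@B1}   OUT={a@B4, b@B5, c@B2, d@B1, e@B4, f@B1}
  B5:   IN={a@B4, b@B5, c@B2, d@B1, e@B3, e@B4, f@B1}   OUT={a@B4, b@B5, c@B2, d@B1, e@B3, e@B4, f@B1}
  B6:   IN={a@B4, b@B5, c@B2, d@B1, e@B3, e@B4, f@B1}   OUT={a@B4, b@B5, c@B6, d@B1, e@B3, e@B4, f@B6}

Merge at B6: IN[B6] = OUT[B5] = {a@B4, b@B5, c@B2, d@B1, e@B3, e@B4, f@B1}
Applying B6's transfer function to that IN value gives OUT[B6] (row B6 above).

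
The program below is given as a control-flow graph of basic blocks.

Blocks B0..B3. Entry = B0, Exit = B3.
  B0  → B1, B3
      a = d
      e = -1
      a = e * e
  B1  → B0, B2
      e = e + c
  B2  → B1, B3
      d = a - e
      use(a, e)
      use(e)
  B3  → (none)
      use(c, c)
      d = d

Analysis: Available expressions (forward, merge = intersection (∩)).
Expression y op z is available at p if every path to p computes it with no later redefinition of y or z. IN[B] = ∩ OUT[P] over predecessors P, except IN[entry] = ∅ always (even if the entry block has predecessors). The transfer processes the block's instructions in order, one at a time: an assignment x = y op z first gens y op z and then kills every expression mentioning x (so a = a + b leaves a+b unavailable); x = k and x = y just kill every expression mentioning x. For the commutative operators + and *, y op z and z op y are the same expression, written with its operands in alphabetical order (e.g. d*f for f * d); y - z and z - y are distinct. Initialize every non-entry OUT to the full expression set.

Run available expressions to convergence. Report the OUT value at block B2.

Answer: {a-e}

Derivation:
Converged values:
  B0: | IN={} | OUT={e*e}
  B1: | IN={} | OUT={}
  B2: | IN={} | OUT={a-e}
  B3: | IN={} | OUT={}

Merge at B2: IN[B2] = OUT[B1] = {}
Applying B2's transfer function to that IN value gives OUT[B2] (row B2 above).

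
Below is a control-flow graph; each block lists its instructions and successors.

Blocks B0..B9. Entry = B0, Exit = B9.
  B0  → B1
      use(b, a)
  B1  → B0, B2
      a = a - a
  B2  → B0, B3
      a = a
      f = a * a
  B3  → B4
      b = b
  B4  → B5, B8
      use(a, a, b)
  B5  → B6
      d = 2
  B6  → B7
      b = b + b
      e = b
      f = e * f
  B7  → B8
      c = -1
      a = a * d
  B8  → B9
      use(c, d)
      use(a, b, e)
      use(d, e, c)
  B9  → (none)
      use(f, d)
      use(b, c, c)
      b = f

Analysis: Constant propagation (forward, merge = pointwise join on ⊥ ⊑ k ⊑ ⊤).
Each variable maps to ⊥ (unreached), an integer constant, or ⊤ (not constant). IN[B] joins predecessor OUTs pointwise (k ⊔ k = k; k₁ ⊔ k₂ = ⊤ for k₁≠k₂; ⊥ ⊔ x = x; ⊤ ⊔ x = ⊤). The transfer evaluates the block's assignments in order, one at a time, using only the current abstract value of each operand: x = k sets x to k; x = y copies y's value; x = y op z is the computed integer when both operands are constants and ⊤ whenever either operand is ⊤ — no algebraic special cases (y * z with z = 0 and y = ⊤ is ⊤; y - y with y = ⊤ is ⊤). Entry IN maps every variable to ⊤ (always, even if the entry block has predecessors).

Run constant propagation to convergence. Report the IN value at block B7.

Per-block solution:
  B0: | IN=(all ⊤) | OUT=(all ⊤)
  B1: | IN=(all ⊤) | OUT=(all ⊤)
  B2: | IN=(all ⊤) | OUT=(all ⊤)
  B3: | IN=(all ⊤) | OUT=(all ⊤)
  B4: | IN=(all ⊤) | OUT=(all ⊤)
  B5: | IN=(all ⊤) | OUT={d:2; rest ⊤}
  B6: | IN={d:2; rest ⊤} | OUT={d:2; rest ⊤}
  B7: | IN={d:2; rest ⊤} | OUT={c:-1, d:2; rest ⊤}
  B8: | IN=(all ⊤) | OUT=(all ⊤)
  B9: | IN=(all ⊤) | OUT=(all ⊤)

Merge at B7: IN[B7] = OUT[B6] = {a: ⊤, b: ⊤, c: ⊤, d: 2, e: ⊤, f: ⊤}

Answer: {a: ⊤, b: ⊤, c: ⊤, d: 2, e: ⊤, f: ⊤}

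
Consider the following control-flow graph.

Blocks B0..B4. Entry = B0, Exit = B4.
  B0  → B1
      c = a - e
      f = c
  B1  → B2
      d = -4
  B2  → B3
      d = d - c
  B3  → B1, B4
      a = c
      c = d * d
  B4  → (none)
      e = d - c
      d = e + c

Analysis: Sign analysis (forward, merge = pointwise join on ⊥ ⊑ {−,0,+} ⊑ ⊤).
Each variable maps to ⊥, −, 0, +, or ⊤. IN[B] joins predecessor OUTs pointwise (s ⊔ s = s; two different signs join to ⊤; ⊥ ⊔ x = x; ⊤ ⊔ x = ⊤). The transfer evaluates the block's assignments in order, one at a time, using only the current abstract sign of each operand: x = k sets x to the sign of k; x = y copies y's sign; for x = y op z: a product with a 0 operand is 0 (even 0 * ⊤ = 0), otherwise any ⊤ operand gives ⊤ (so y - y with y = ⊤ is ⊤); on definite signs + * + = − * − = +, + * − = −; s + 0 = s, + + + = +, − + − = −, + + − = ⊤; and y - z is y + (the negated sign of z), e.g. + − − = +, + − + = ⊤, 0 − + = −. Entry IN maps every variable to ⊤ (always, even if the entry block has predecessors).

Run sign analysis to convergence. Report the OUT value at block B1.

Per-block solution:
  B0: | IN=(all ⊤) | OUT=(all ⊤)
  B1: | IN=(all ⊤) | OUT={d:-; rest ⊤}
  B2: | IN={d:-; rest ⊤} | OUT=(all ⊤)
  B3: | IN=(all ⊤) | OUT=(all ⊤)
  B4: | IN=(all ⊤) | OUT=(all ⊤)

Merge at B1: IN[B1] = OUT[B0] ⊔ OUT[B3] = {a: ⊤, b: ⊤, c: ⊤, d: ⊤, e: ⊤, f: ⊤}
Applying B1's transfer function to that IN value gives OUT[B1] (row B1 above).

Answer: {a: ⊤, b: ⊤, c: ⊤, d: -, e: ⊤, f: ⊤}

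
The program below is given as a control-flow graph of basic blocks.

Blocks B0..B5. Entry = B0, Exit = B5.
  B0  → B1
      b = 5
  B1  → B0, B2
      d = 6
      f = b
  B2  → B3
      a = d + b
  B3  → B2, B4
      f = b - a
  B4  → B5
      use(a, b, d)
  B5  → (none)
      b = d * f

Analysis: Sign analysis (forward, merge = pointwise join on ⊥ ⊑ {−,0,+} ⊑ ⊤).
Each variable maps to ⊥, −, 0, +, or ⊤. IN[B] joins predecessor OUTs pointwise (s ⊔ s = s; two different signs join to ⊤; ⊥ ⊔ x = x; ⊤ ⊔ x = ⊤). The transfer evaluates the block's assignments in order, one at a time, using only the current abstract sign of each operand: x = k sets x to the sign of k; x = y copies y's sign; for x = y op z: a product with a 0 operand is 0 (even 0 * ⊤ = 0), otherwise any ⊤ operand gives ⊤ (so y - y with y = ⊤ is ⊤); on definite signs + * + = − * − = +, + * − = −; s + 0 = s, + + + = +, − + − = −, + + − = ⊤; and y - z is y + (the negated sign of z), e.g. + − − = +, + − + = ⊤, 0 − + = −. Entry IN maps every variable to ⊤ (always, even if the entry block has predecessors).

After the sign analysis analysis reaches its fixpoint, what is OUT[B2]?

Fixpoint table:
  B0: | IN=(all ⊤) | OUT={b:+; rest ⊤}
  B1: | IN={b:+; rest ⊤} | OUT={b:+, d:+, f:+; rest ⊤}
  B2: | IN={b:+, d:+; rest ⊤} | OUT={a:+, b:+, d:+; rest ⊤}
  B3: | IN={a:+, b:+, d:+; rest ⊤} | OUT={a:+, b:+, d:+; rest ⊤}
  B4: | IN={a:+, b:+, d:+; rest ⊤} | OUT={a:+, b:+, d:+; rest ⊤}
  B5: | IN={a:+, b:+, d:+; rest ⊤} | OUT={a:+, d:+; rest ⊤}

Merge at B2: IN[B2] = OUT[B1] ⊔ OUT[B3] = {a: ⊤, b: +, c: ⊤, d: +, e: ⊤, f: ⊤}
Applying B2's transfer function to that IN value gives OUT[B2] (row B2 above).

Answer: {a: +, b: +, c: ⊤, d: +, e: ⊤, f: ⊤}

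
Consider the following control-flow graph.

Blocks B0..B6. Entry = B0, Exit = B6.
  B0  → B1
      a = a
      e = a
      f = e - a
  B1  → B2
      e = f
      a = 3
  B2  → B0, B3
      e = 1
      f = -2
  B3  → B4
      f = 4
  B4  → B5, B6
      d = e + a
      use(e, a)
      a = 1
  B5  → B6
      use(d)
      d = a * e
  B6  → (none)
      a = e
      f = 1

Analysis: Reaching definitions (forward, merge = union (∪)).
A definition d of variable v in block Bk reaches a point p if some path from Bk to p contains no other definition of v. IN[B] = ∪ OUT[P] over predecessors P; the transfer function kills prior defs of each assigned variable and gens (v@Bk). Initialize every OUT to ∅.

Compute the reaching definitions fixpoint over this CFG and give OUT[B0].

Answer: {a@B0, e@B0, f@B0}

Trace:
Per-block solution:
  B0: | IN={a@B1, e@B2, f@B2} | OUT={a@B0, e@B0, f@B0}
  B1: | IN={a@B0, e@B0, f@B0} | OUT={a@B1, e@B1, f@B0}
  B2: | IN={a@B1, e@B1, f@B0} | OUT={a@B1, e@B2, f@B2}
  B3: | IN={a@B1, e@B2, f@B2} | OUT={a@B1, e@B2, f@B3}
  B4: | IN={a@B1, e@B2, f@B3} | OUT={a@B4, d@B4, e@B2, f@B3}
  B5: | IN={a@B4, d@B4, e@B2, f@B3} | OUT={a@B4, d@B5, e@B2, f@B3}
  B6: | IN={a@B4, d@B4, d@B5, e@B2, f@B3} | OUT={a@B6, d@B4, d@B5, e@B2, f@B6}

Merge at B0 (entry node, so the boundary value {} is joined with the incoming edge(s)): IN[B0] = {} ⊔ OUT[B2] = {a@B1, e@B2, f@B2}
Applying B0's transfer function to that IN value gives OUT[B0] (row B0 above).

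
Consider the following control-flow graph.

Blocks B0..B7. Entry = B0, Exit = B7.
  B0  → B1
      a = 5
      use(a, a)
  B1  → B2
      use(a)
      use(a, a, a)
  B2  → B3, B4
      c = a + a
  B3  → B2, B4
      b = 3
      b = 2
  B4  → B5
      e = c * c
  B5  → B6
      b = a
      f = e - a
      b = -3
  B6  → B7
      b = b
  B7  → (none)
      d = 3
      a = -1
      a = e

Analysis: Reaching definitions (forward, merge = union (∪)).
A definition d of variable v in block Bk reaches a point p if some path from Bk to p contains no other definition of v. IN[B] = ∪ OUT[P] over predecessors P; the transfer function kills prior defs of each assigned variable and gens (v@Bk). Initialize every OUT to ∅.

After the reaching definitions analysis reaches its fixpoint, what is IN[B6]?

Answer: {a@B0, b@B5, c@B2, e@B4, f@B5}

Trace:
Per-block solution:
  B0:   IN={}   OUT={a@B0}
  B1:   IN={a@B0}   OUT={a@B0}
  B2:   IN={a@B0, b@B3, c@B2}   OUT={a@B0, b@B3, c@B2}
  B3:   IN={a@B0, b@B3, c@B2}   OUT={a@B0, b@B3, c@B2}
  B4:   IN={a@B0, b@B3, c@B2}   OUT={a@B0, b@B3, c@B2, e@B4}
  B5:   IN={a@B0, b@B3, c@B2, e@B4}   OUT={a@B0, b@B5, c@B2, e@B4, f@B5}
  B6:   IN={a@B0, b@B5, c@B2, e@B4, f@B5}   OUT={a@B0, b@B6, c@B2, e@B4, f@B5}
  B7:   IN={a@B0, b@B6, c@B2, e@B4, f@B5}   OUT={a@B7, b@B6, c@B2, d@B7, e@B4, f@B5}

Merge at B6: IN[B6] = OUT[B5] = {a@B0, b@B5, c@B2, e@B4, f@B5}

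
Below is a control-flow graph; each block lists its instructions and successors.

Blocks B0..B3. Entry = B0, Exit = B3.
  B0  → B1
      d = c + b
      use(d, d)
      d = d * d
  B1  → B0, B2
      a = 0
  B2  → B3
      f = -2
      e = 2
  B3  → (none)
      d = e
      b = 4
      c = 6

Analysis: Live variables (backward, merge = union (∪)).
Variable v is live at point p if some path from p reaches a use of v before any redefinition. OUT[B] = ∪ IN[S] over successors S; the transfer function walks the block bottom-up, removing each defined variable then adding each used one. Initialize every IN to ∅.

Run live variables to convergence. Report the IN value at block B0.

Fixpoint table:
  B0:  IN={b, c}  OUT={b, c}
  B1:  IN={b, c}  OUT={b, c}
  B2:  IN={}  OUT={e}
  B3:  IN={e}  OUT={}

Merge at B0: OUT[B0] = IN[B1] = {b, c}
Applying B0's transfer function to that OUT value gives IN[B0] (row B0 above).

Answer: {b, c}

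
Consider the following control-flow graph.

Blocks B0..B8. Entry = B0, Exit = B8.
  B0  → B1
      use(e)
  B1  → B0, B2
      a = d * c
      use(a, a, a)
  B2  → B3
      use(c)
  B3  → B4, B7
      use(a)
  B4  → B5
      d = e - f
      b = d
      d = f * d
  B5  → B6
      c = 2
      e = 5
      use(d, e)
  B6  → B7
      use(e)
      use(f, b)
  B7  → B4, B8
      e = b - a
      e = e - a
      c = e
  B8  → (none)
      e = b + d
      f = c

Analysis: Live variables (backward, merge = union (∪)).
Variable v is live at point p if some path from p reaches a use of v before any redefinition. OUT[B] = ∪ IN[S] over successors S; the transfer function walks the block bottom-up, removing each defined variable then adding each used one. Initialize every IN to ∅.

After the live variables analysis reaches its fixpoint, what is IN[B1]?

Fixpoint table:
  B0:   IN={b, c, d, e, f}   OUT={b, c, d, e, f}
  B1:   IN={b, c, d, e, f}   OUT={a, b, c, d, e, f}
  B2:   IN={a, b, c, d, e, f}   OUT={a, b, d, e, f}
  B3:   IN={a, b, d, e, f}   OUT={a, b, d, e, f}
  B4:   IN={a, e, f}   OUT={a, b, d, f}
  B5:   IN={a, b, d, f}   OUT={a, b, d, e, f}
  B6:   IN={a, b, d, e, f}   OUT={a, b, d, f}
  B7:   IN={a, b, d, f}   OUT={a, b, c, d, e, f}
  B8:   IN={b, c, d}   OUT={}

Merge at B1: OUT[B1] = IN[B0] ⊔ IN[B2] = {a, b, c, d, e, f}
Applying B1's transfer function to that OUT value gives IN[B1] (row B1 above).

Answer: {b, c, d, e, f}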